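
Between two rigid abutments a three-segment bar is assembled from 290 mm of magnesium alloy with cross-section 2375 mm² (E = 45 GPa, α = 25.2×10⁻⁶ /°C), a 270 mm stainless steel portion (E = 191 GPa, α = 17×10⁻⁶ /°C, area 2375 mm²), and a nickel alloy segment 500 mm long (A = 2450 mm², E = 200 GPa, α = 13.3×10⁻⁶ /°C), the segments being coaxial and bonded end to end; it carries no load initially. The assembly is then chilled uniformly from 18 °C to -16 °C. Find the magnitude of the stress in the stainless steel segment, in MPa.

If the supports were absent, the total length change would be Σ αᵢΔT Lᵢ = 25.2×10⁻⁶×34×290 + 17×10⁻⁶×34×270 + 13.3×10⁻⁶×34×500 = 0.6306 mm.
The walls prevent any net length change, so an axial force P (same in every segment) develops. Compatibility: P · Σ Lᵢ/(AᵢEᵢ) = δ_free.
The series flexibility is Σ Lᵢ/(AᵢEᵢ) = 290/(2375×45×10³) + 270/(2375×191×10³) + 500/(2450×200×10³) = 4.329×10⁻⁶ mm/N.
P = 0.6306 / 4.329×10⁻⁶ = 145700 N = 145.7 kN, tensile.
σ_{stainless steel} = P / A = 145700 / 2375 = 61.34 MPa.

σ ≈ 61.3 MPa (tensile)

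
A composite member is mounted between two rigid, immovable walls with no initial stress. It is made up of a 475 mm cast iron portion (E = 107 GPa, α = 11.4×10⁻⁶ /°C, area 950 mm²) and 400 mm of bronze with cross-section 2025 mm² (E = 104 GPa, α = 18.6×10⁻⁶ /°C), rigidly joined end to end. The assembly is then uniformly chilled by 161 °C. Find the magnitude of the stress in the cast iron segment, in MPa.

σ ≈ 331 MPa (tensile)

Free thermal contraction of the whole bar: Σ αᵢΔT Lᵢ = 11.4×10⁻⁶×161×475 + 18.6×10⁻⁶×161×400 = 2.07 mm.
Since the ends are fixed, an axial force P builds up, equal in every segment, with P · Σ Lᵢ/(AᵢEᵢ) = δ_free.
The series flexibility is Σ Lᵢ/(AᵢEᵢ) = 475/(950×107×10³) + 400/(2025×104×10³) = 6.572×10⁻⁶ mm/N.
Hence P = δ_free / Σ(L/AE) = 2.07/6.572×10⁻⁶ = 314.9 kN (tensile).
σ_{cast iron} = P / A = 314900 / 950 = 331.5 MPa.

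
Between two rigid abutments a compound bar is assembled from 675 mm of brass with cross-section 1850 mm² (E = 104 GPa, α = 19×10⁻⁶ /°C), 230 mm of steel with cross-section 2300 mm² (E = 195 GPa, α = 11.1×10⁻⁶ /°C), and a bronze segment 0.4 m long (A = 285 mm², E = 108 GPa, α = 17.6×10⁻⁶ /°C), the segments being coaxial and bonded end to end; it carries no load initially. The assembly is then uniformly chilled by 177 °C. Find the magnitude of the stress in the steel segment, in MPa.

If the supports were absent, the total length change would be Σ αᵢΔT Lᵢ = 19×10⁻⁶×177×675 + 11.1×10⁻⁶×177×230 + 17.6×10⁻⁶×177×400 = 3.968 mm.
The walls prevent any net length change, so an axial force P (same in every segment) develops. Compatibility: P · Σ Lᵢ/(AᵢEᵢ) = δ_free.
Σ Lᵢ/(AᵢEᵢ) = 675/(1850×104×10³) + 230/(2300×195×10³) + 400/(285×108×10³) = 1.702×10⁻⁵ mm/N.
So P = 3.968 / 1.702×10⁻⁵ = 233.2 kN, tensile.
σ_{steel} = P / A = 233200 / 2300 = 101.4 MPa.

σ ≈ 101 MPa (tensile)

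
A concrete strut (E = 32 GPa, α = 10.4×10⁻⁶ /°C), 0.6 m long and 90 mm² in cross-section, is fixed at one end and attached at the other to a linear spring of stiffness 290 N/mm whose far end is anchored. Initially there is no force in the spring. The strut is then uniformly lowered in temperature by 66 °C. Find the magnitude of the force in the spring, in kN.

P ≈ 0.113 kN

The unrestrained thermal change is αΔT L = 10.4×10⁻⁶ × 66 × 600 = 0.4118 mm.
With a force P in the spring, the elastic change of the strut is PL/(AE) and that of the spring is P/k; compatibility requires their sum to equal δ_free.
So P = δ_free / [L/(AE) + 1/k] = 0.4118 / [ 600/(90×32×10³) + 1/(290) ].
P = 0.4118 / 0.003657 = 112.6 N.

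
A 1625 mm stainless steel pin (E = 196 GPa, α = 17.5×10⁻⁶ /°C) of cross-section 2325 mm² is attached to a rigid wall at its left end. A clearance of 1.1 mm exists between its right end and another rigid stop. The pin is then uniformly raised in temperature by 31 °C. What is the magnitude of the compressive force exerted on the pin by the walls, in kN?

Unrestrained expansion: δ_free = αΔT L = 17.5×10⁻⁶ × 31 × 1625 = 0.8816 mm.
This is smaller than the 1.1 mm clearance, so the pin expands freely without reaching the stop — the stress is zero.

P ≈ 0 kN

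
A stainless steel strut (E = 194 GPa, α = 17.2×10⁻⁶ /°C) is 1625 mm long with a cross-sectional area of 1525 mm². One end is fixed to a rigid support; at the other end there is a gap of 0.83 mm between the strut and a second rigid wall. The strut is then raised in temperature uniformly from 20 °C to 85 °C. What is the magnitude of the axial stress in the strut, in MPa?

σ ≈ 118 MPa (compressive)

Unrestrained expansion: δ_free = αΔT L = 17.2×10⁻⁶ × 65 × 1625 = 1.817 mm.
The gap closes (δ_free > 0.83 mm) and the wall then resists a further 1.817 − 0.83 = 0.9867 mm of expansion.
That suppressed elongation corresponds to σ = E·Δ/L = 194×10³ × 0.9867/1625 = 117.8 MPa.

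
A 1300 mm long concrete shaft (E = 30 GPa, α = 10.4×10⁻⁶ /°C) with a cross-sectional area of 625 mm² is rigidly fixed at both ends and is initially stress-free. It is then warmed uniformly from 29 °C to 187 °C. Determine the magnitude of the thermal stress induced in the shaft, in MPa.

σ ≈ 49.3 MPa (compressive)

The supports are rigid, so the total axial strain is zero. The restrained thermal strain is ε = αΔT = 10.4×10⁻⁶ × 158 = 1643.2×10⁻⁶.
Hence σ = E·αΔT = 30×10³ × 1643.2×10⁻⁶ = 49.3 MPa, compressive.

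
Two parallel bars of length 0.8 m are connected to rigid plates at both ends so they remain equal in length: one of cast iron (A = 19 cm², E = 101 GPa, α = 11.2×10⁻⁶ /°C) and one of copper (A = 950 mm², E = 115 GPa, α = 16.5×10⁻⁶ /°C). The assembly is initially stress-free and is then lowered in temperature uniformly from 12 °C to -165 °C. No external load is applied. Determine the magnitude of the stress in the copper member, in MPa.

Both members must finish at the same length. With the larger α, the copper tends to over-contract; the plates restrain it, putting the copper in tension and the cast iron in compression. With no external load the two internal forces are equal and opposite, magnitude P.
Setting the final lengths equal and cancelling L: (α₁ − α₂)ΔT = P/(A₁E₁) + P/(A₂E₂).
|α₁ − α₂|·ΔT = 5.3×10⁻⁶ × 177 = 0.0009381.
1/(A₁E₁) + 1/(A₂E₂) = 1/(1900×101×10³) + 1/(950×115×10³) = 1.436×10⁻⁸ N⁻¹.
P = 0.0009381 / 1.436×10⁻⁸ = 65310 N = 65.31 kN.
σ_{copper} = P/A₂ = 65310/950 = 68.74 MPa, tensile.

σ ≈ 68.7 MPa (tensile)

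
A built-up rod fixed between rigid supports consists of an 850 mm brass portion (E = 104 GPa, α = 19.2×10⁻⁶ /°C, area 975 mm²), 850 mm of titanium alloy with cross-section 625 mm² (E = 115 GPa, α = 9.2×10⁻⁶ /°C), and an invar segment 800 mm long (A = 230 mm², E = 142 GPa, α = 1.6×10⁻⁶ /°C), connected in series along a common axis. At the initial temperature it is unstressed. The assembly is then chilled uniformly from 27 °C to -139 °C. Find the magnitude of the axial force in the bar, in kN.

If the supports were absent, the total length change would be Σ αᵢΔT Lᵢ = 19.2×10⁻⁶×166×850 + 9.2×10⁻⁶×166×850 + 1.6×10⁻⁶×166×800 = 4.22 mm.
Since the ends are fixed, an axial force P builds up, equal in every segment, with P · Σ Lᵢ/(AᵢEᵢ) = δ_free.
Σ Lᵢ/(AᵢEᵢ) = 850/(975×104×10³) + 850/(625×115×10³) + 800/(230×142×10³) = 4.47×10⁻⁵ mm/N.
So P = 4.22 / 4.47×10⁻⁵ = 94.39 kN, tensile.

P ≈ 94.4 kN (tensile)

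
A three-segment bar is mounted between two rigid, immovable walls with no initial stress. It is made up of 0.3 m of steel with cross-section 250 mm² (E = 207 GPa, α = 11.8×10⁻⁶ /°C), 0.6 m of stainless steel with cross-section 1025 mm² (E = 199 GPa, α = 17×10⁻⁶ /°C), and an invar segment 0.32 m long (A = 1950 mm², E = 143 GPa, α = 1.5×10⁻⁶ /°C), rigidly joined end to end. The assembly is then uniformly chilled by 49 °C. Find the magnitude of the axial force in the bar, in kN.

P ≈ 70.5 kN (tensile)

If the supports were absent, the total length change would be Σ αᵢΔT Lᵢ = 11.8×10⁻⁶×49×300 + 17×10⁻⁶×49×600 + 1.5×10⁻⁶×49×320 = 0.6968 mm.
Since the ends are fixed, an axial force P builds up, equal in every segment, with P · Σ Lᵢ/(AᵢEᵢ) = δ_free.
The series flexibility is Σ Lᵢ/(AᵢEᵢ) = 300/(250×207×10³) + 600/(1025×199×10³) + 320/(1950×143×10³) = 9.886×10⁻⁶ mm/N.
P = 0.6968 / 9.886×10⁻⁶ = 70480 N = 70.48 kN, tensile.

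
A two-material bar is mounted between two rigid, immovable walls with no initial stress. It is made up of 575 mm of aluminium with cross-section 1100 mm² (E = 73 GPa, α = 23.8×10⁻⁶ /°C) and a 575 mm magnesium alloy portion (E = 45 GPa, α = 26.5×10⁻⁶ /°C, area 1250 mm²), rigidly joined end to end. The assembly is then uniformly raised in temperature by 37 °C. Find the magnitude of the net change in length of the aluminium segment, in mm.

|ΔL| ≈ 0.0655 mm

With the walls removed the bar would change length by δ_free = Σ αᵢΔT Lᵢ = 23.8×10⁻⁶×37×575 + 26.5×10⁻⁶×37×575 = 1.07 mm.
Since the ends are fixed, an axial force P builds up, equal in every segment, with P · Σ Lᵢ/(AᵢEᵢ) = δ_free.
The series flexibility is Σ Lᵢ/(AᵢEᵢ) = 575/(1100×73×10³) + 575/(1250×45×10³) = 1.738×10⁻⁵ mm/N.
So P = 1.07 / 1.738×10⁻⁵ = 61.56 kN, compressive.
For the aluminium segment, free thermal change = 23.8×10⁻⁶×37×575 = 0.5063 mm and elastic change from P = 61560×575/(1100×73×10³) = 0.4408 mm; these oppose, so the net change is 0.0655 mm (segment lengthens).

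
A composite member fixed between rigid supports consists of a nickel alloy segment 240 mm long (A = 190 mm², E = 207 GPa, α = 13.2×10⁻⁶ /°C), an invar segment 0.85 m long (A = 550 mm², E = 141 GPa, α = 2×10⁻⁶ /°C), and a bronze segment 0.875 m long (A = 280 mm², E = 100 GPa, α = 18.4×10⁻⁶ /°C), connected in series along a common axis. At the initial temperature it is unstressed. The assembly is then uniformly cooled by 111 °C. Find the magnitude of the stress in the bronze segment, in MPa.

σ ≈ 172 MPa (tensile)

Free thermal contraction of the whole bar: Σ αᵢΔT Lᵢ = 13.2×10⁻⁶×111×240 + 2×10⁻⁶×111×850 + 18.4×10⁻⁶×111×875 = 2.327 mm.
Since the ends are fixed, an axial force P builds up, equal in every segment, with P · Σ Lᵢ/(AᵢEᵢ) = δ_free.
The series flexibility is Σ Lᵢ/(AᵢEᵢ) = 240/(190×207×10³) + 850/(550×141×10³) + 875/(280×100×10³) = 4.831×10⁻⁵ mm/N.
So P = 2.327 / 4.831×10⁻⁵ = 48.17 kN, tensile.
σ_{bronze} = P / A = 48170 / 280 = 172.1 MPa.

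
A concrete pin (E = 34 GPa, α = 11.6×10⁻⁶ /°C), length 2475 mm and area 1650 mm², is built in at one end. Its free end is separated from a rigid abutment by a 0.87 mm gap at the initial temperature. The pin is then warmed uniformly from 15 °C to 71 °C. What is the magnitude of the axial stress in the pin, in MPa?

σ ≈ 10.1 MPa (compressive)

If the wall were absent the pin would grow by αΔT L = 11.6×10⁻⁶ × 56 × 2475 = 1.608 mm.
This exceeds the 0.87 mm gap, so the wall pushes back. The portion of expansion that must be recovered elastically is δ_free − gap = 1.608 − 0.87 = 0.7378 mm.
Compatibility: PL/(AE) = 0.7378 mm, so σ = P/A = E × (0.7378/2475) = 10.13 MPa.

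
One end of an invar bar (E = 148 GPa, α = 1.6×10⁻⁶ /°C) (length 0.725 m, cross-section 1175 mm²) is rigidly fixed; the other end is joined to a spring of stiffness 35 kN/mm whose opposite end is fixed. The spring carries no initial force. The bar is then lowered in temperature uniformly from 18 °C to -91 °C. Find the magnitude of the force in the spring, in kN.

If the spring were absent the bar would shorten by αΔT L = 1.6×10⁻⁶ × 109 × 725 = 0.1264 mm.
With a force P in the spring, the elastic change of the bar is PL/(AE) and that of the spring is P/k; compatibility requires their sum to equal δ_free.
P [ L/(AE) + 1/k ] = δ_free → P [ 725/(1175×148×10³) + 1/(35×10³) ] = 0.1264.
P = 0.1264 / 3.274×10⁻⁵ = 3862 N.

P ≈ 3.86 kN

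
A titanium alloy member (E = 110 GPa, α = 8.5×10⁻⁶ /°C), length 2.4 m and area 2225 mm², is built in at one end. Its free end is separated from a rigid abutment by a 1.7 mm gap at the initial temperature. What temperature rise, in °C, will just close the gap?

Contact occurs when the free expansion equals the gap: αΔT L = 1.7 mm.
ΔT = 1.7 / (8.5×10⁻⁶ × 2400) = 83.33 °C.

ΔT ≈ 83.3 °C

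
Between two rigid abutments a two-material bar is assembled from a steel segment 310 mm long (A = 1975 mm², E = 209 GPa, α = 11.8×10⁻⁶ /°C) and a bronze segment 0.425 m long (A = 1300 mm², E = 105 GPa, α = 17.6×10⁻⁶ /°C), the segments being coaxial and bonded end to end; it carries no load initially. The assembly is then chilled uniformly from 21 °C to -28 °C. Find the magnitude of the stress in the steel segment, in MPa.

Free thermal contraction of the whole bar: Σ αᵢΔT Lᵢ = 11.8×10⁻⁶×49×310 + 17.6×10⁻⁶×49×425 = 0.5458 mm.
Since the ends are fixed, an axial force P builds up, equal in every segment, with P · Σ Lᵢ/(AᵢEᵢ) = δ_free.
Σ Lᵢ/(AᵢEᵢ) = 310/(1975×209×10³) + 425/(1300×105×10³) = 3.865×10⁻⁶ mm/N.
So P = 0.5458 / 3.865×10⁻⁶ = 141.2 kN, tensile.
σ_{steel} = P / A = 141200 / 1975 = 71.5 MPa.

σ ≈ 71.5 MPa (tensile)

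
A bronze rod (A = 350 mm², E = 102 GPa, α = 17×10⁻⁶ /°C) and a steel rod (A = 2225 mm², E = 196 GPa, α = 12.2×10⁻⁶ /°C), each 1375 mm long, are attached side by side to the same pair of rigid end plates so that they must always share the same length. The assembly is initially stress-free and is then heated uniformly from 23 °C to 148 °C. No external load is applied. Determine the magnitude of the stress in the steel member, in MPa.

The bronze has the larger α, so on heating it would change length more than the steel if both were free. The rigid plates force a common final length, so the bronze is put into compression and the steel into tension, with equal and opposite forces P (no external load).
Compatibility of the two members (thermal + elastic change equal): (α₁ − α₂)ΔT = P·[1/(A₁E₁) + 1/(A₂E₂)].
|α₁ − α₂|·ΔT = 4.8×10⁻⁶ × 125 = 0.0006.
1/(A₁E₁) + 1/(A₂E₂) = 1/(350×102×10³) + 1/(2225×196×10³) = 3.03×10⁻⁸ N⁻¹.
So P = 0.0006 / 3.03×10⁻⁸ = 19.8 kN.
σ_{steel} = P/A₂ = 19800/2225 = 8.899 MPa, tensile.

σ ≈ 8.9 MPa (tensile)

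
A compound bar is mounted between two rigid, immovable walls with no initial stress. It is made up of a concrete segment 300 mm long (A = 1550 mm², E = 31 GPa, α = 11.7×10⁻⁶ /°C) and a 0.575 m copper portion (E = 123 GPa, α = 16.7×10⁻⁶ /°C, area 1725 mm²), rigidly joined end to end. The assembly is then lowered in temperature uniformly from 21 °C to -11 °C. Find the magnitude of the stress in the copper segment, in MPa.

With the walls removed the bar would change length by δ_free = Σ αᵢΔT Lᵢ = 11.7×10⁻⁶×32×300 + 16.7×10⁻⁶×32×575 = 0.4196 mm.
Since the ends are fixed, an axial force P builds up, equal in every segment, with P · Σ Lᵢ/(AᵢEᵢ) = δ_free.
Σ Lᵢ/(AᵢEᵢ) = 300/(1550×31×10³) + 575/(1725×123×10³) = 8.954×10⁻⁶ mm/N.
So P = 0.4196 / 8.954×10⁻⁶ = 46.86 kN, tensile.
σ_{copper} = P / A = 46860 / 1725 = 27.17 MPa.

σ ≈ 27.2 MPa (tensile)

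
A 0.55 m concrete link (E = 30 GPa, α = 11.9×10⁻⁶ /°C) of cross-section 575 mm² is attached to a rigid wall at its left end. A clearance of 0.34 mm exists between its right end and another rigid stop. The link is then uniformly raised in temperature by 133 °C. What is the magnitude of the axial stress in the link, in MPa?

σ ≈ 28.9 MPa (compressive)

Free thermal elongation = αΔT L = 11.9×10⁻⁶ × 133 × 550 = 0.8705 mm.
After closing the 0.34 mm clearance, 0.8705 − 0.34 = 0.5305 mm of expansion remains to be suppressed by the wall.
So σ = E(δ_free − g)/L = 30×10³ × 0.5305/550 = 28.94 MPa.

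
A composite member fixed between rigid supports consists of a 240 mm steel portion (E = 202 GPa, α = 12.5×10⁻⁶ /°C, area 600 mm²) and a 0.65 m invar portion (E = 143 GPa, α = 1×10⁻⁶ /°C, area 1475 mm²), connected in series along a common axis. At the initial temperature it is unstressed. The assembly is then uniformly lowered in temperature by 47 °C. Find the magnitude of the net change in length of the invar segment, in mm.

|ΔL| ≈ 0.0739 mm

Free thermal contraction of the whole bar: Σ αᵢΔT Lᵢ = 12.5×10⁻⁶×47×240 + 1×10⁻⁶×47×650 = 0.1715 mm.
The rigid supports impose zero overall length change; the single axial force P common to all segments must satisfy P Σ Lᵢ/(AᵢEᵢ) = δ_free.
The series flexibility is Σ Lᵢ/(AᵢEᵢ) = 240/(600×202×10³) + 650/(1475×143×10³) = 5.062×10⁻⁶ mm/N.
P = 0.1715 / 5.062×10⁻⁶ = 33890 N = 33.89 kN, tensile.
For the invar segment, free thermal change = 1×10⁻⁶×47×650 = 0.03055 mm and elastic change from P = 33890×650/(1475×143×10³) = 0.1044 mm; these oppose, so the net change is 0.0739 mm (segment lengthens).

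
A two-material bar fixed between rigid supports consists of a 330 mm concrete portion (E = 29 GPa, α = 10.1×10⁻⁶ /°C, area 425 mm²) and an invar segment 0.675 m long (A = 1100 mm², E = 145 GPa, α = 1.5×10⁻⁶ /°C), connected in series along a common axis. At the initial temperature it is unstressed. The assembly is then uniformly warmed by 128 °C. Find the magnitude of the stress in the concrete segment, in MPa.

With the walls removed the bar would change length by δ_free = Σ αᵢΔT Lᵢ = 10.1×10⁻⁶×128×330 + 1.5×10⁻⁶×128×675 = 0.5562 mm.
Since the ends are fixed, an axial force P builds up, equal in every segment, with P · Σ Lᵢ/(AᵢEᵢ) = δ_free.
The series flexibility is Σ Lᵢ/(AᵢEᵢ) = 330/(425×29×10³) + 675/(1100×145×10³) = 3.101×10⁻⁵ mm/N.
P = 0.5562 / 3.101×10⁻⁵ = 17940 N = 17.94 kN, compressive.
σ_{concrete} = P / A = 17940 / 425 = 42.21 MPa.

σ ≈ 42.2 MPa (compressive)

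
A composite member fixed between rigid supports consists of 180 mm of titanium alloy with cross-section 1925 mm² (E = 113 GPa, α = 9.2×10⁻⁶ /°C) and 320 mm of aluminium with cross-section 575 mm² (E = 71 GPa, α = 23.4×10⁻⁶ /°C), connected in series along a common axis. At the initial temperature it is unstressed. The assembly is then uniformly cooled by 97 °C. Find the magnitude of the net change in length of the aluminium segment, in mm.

If the supports were absent, the total length change would be Σ αᵢΔT Lᵢ = 9.2×10⁻⁶×97×180 + 23.4×10⁻⁶×97×320 = 0.887 mm.
The walls prevent any net length change, so an axial force P (same in every segment) develops. Compatibility: P · Σ Lᵢ/(AᵢEᵢ) = δ_free.
The series flexibility is Σ Lᵢ/(AᵢEᵢ) = 180/(1925×113×10³) + 320/(575×71×10³) = 8.666×10⁻⁶ mm/N.
So P = 0.887 / 8.666×10⁻⁶ = 102.4 kN, tensile.
For the aluminium segment, free thermal change = 23.4×10⁻⁶×97×320 = 0.7263 mm and elastic change from P = 102400×320/(575×71×10³) = 0.8023 mm; these oppose, so the net change is 0.0759 mm (segment lengthens).

|ΔL| ≈ 0.0759 mm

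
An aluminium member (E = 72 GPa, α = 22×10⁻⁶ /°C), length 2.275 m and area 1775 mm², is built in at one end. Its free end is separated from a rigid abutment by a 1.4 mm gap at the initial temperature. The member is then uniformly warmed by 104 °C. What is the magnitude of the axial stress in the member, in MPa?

If the wall were absent the member would grow by αΔT L = 22×10⁻⁶ × 104 × 2275 = 5.205 mm.
After closing the 1.4 mm clearance, 5.205 − 1.4 = 3.805 mm of expansion remains to be suppressed by the wall.
Compatibility: PL/(AE) = 3.805 mm, so σ = P/A = E × (3.805/2275) = 120.4 MPa.

σ ≈ 120 MPa (compressive)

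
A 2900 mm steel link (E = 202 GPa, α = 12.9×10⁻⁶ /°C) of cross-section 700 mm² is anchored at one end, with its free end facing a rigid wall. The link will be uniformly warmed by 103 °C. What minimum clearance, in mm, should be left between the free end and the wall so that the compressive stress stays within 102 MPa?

With no wall the link would lengthen by αΔT L = 12.9×10⁻⁶ × 103 × 2900 = 3.853 mm.
At the allowable stress the elastic shortening the wall may impose is σL/E = 102 × 2900 / (202×10³) = 1.464 mm.
The gap must absorb the remainder: g_min = 3.853 − 1.464 = 2.389 mm.

g ≈ 2.39 mm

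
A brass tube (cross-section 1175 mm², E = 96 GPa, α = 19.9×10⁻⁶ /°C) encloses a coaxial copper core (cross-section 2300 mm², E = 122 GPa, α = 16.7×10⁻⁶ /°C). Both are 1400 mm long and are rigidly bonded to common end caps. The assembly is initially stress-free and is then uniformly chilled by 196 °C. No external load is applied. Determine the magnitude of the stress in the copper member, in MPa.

Both members must finish at the same length. With the larger α, the brass tends to over-contract; the plates restrain it, putting the brass in tension and the copper in compression. With no external load the two internal forces are equal and opposite, magnitude P.
Setting the final lengths equal and cancelling L: (α₁ − α₂)ΔT = P/(A₁E₁) + P/(A₂E₂).
|α₁ − α₂|·ΔT = 3.2×10⁻⁶ × 196 = 0.0006272.
1/(A₁E₁) + 1/(A₂E₂) = 1/(1175×96×10³) + 1/(2300×122×10³) = 1.243×10⁻⁸ N⁻¹.
So P = 0.0006272 / 1.243×10⁻⁸ = 50.46 kN.
σ_{copper} = P/A₂ = 50460/2300 = 21.94 MPa, compressive.

σ ≈ 21.9 MPa (compressive)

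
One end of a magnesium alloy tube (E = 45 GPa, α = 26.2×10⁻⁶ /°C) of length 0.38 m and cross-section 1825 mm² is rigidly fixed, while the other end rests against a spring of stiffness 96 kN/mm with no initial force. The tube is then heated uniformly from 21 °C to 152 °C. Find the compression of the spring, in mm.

Free thermal expansion: δ_free = αΔT L = 26.2×10⁻⁶ × 131 × 380 = 1.304 mm.
Let P be the compressive force at the spring. The tube shortens elastically by PL/(AE) and the spring compresses by P/k; together these equal δ_free.
P [ L/(AE) + 1/k ] = δ_free → P [ 380/(1825×45×10³) + 1/(96×10³) ] = 1.304.
P = 1.304 / 1.504×10⁻⁵ = 86700 N.
Spring compression = P/k = 86700/(96×10³) = 0.9031 mm.

δ ≈ 0.903 mm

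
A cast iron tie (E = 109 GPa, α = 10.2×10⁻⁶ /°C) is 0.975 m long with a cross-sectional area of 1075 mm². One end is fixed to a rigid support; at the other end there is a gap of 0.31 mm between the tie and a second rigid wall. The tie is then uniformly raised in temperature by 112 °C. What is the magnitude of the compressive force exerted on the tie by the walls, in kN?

P ≈ 96.6 kN

Free thermal elongation = αΔT L = 10.2×10⁻⁶ × 112 × 975 = 1.114 mm.
After closing the 0.31 mm clearance, 1.114 − 0.31 = 0.8038 mm of expansion remains to be suppressed by the wall.
That suppressed elongation corresponds to σ = E·Δ/L = 109×10³ × 0.8038/975 = 89.87 MPa.
P = σA = 89.87 × 1075 = 96.61 kN.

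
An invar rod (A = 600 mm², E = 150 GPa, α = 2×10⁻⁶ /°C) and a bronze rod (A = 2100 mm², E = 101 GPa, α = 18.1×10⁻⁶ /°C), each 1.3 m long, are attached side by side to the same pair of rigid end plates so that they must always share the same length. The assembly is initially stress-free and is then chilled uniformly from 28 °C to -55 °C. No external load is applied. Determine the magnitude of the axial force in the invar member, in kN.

Both members must finish at the same length. With the larger α, the bronze tends to over-contract; the plates restrain it, putting the bronze in tension and the invar in compression. With no external load the two internal forces are equal and opposite, magnitude P.
Compatibility of the two members (thermal + elastic change equal): (α₁ − α₂)ΔT = P·[1/(A₁E₁) + 1/(A₂E₂)].
|α₁ − α₂|·ΔT = 16.1×10⁻⁶ × 83 = 0.001336.
1/(A₁E₁) + 1/(A₂E₂) = 1/(600×150×10³) + 1/(2100×101×10³) = 1.583×10⁻⁸ N⁻¹.
So P = 0.001336 / 1.583×10⁻⁸ = 84.44 kN.

P ≈ 84.4 kN (compressive in the invar)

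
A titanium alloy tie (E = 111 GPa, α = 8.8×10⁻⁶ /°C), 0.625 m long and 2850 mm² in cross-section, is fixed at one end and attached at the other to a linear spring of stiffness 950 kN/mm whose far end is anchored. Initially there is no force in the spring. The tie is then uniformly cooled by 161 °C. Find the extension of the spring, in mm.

δ ≈ 0.308 mm

The unrestrained thermal change is αΔT L = 8.8×10⁻⁶ × 161 × 625 = 0.8855 mm.
With a force P in the spring, the elastic change of the tie is PL/(AE) and that of the spring is P/k; compatibility requires their sum to equal δ_free.
P [ L/(AE) + 1/k ] = δ_free → P [ 625/(2850×111×10³) + 1/(950×10³) ] = 0.8855.
P = 0.8855 / 3.028×10⁻⁶ = 292400 N.
Spring extension = P/k = 292400/(950×10³) = 0.3078 mm.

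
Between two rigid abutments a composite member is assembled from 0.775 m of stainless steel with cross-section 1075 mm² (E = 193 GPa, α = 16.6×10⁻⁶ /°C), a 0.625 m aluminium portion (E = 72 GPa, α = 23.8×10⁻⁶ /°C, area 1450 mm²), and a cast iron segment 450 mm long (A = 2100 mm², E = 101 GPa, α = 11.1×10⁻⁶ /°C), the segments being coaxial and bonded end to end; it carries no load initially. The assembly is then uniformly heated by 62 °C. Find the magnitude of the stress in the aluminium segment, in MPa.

σ ≈ 118 MPa (compressive)

Free thermal expansion of the whole bar: Σ αᵢΔT Lᵢ = 16.6×10⁻⁶×62×775 + 23.8×10⁻⁶×62×625 + 11.1×10⁻⁶×62×450 = 2.03 mm.
Since the ends are fixed, an axial force P builds up, equal in every segment, with P · Σ Lᵢ/(AᵢEᵢ) = δ_free.
The series flexibility is Σ Lᵢ/(AᵢEᵢ) = 775/(1075×193×10³) + 625/(1450×72×10³) + 450/(2100×101×10³) = 1.184×10⁻⁵ mm/N.
So P = 2.03 / 1.184×10⁻⁵ = 171.4 kN, compressive.
σ_{aluminium} = P / A = 171400 / 1450 = 118.2 MPa.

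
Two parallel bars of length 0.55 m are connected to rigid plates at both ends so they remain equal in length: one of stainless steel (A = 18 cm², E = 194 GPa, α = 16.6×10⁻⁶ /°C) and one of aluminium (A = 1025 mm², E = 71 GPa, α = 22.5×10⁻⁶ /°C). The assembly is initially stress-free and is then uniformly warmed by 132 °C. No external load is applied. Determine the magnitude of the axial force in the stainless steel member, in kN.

Equilibrium of a rigid end plate with no external load gives equal and opposite internal forces ±P in the two members. Since α_{aluminium} > α_{stainless steel}, heating drives the aluminium into compression and the stainless steel into tension.
Compatibility of the two members (thermal + elastic change equal): (α₁ − α₂)ΔT = P·[1/(A₁E₁) + 1/(A₂E₂)].
|α₁ − α₂|·ΔT = 5.9×10⁻⁶ × 132 = 0.0007788.
1/(A₁E₁) + 1/(A₂E₂) = 1/(1800×194×10³) + 1/(1025×71×10³) = 1.66×10⁻⁸ N⁻¹.
So P = 0.0007788 / 1.66×10⁻⁸ = 46.9 kN.

P ≈ 46.9 kN (tensile in the stainless steel)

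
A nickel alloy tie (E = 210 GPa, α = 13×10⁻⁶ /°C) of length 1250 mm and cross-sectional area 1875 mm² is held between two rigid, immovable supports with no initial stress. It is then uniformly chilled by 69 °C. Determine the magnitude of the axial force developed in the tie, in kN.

P ≈ 353 kN (tensile)

With zero net strain, σ = E·αΔT = 210 GPa × 13×10⁻⁶ × 69 = 188.4 MPa.
Axial force P = σA = 188.4 × 1875 = 353200 N = 353.2 kN, tensile.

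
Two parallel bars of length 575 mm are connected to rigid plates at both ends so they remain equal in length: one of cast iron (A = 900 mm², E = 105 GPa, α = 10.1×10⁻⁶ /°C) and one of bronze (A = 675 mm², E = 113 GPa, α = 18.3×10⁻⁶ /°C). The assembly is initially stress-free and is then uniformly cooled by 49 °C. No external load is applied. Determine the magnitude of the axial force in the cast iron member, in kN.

Both members must finish at the same length. With the larger α, the bronze tends to over-contract; the plates restrain it, putting the bronze in tension and the cast iron in compression. With no external load the two internal forces are equal and opposite, magnitude P.
Compatibility of the two members (thermal + elastic change equal): (α₁ − α₂)ΔT = P·[1/(A₁E₁) + 1/(A₂E₂)].
|α₁ − α₂|·ΔT = 8.2×10⁻⁶ × 49 = 0.0004018.
1/(A₁E₁) + 1/(A₂E₂) = 1/(900×105×10³) + 1/(675×113×10³) = 2.369×10⁻⁸ N⁻¹.
So P = 0.0004018 / 2.369×10⁻⁸ = 16.96 kN.

P ≈ 17 kN (compressive in the cast iron)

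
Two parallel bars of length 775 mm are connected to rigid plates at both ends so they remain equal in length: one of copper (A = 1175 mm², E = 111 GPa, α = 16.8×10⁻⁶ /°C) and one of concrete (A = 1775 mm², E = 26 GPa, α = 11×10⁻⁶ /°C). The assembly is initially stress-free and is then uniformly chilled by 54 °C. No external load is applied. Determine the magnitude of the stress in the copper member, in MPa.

σ ≈ 9.09 MPa (tensile)

Equilibrium of a rigid end plate with no external load gives equal and opposite internal forces ±P in the two members. Since α_{copper} > α_{concrete}, cooling drives the copper into tension and the concrete into compression.
Compatibility of the two members (thermal + elastic change equal): (α₁ − α₂)ΔT = P·[1/(A₁E₁) + 1/(A₂E₂)].
|α₁ − α₂|·ΔT = 5.8×10⁻⁶ × 54 = 0.0003132.
1/(A₁E₁) + 1/(A₂E₂) = 1/(1175×111×10³) + 1/(1775×26×10³) = 2.934×10⁻⁸ N⁻¹.
P = 0.0003132 / 2.934×10⁻⁸ = 10680 N = 10.68 kN.
σ_{copper} = P/A₁ = 10680/1175 = 9.086 MPa, tensile.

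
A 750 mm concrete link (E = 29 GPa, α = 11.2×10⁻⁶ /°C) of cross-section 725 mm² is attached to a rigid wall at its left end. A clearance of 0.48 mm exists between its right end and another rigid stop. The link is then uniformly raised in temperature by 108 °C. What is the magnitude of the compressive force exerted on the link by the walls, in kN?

P ≈ 12 kN

Unrestrained expansion: δ_free = αΔT L = 11.2×10⁻⁶ × 108 × 750 = 0.9072 mm.
After closing the 0.48 mm clearance, 0.9072 − 0.48 = 0.4272 mm of expansion remains to be suppressed by the wall.
Compatibility: PL/(AE) = 0.4272 mm, so σ = P/A = E × (0.4272/750) = 16.52 MPa.
Force on the wall = σA = 16.52 × 725 mm² = 11.98 kN.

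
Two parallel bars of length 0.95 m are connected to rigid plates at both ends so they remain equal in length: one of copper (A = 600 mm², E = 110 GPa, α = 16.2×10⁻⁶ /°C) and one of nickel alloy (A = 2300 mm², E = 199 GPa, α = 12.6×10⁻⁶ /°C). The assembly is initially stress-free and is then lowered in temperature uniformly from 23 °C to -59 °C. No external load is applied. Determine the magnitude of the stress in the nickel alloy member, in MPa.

σ ≈ 7.4 MPa (compressive)

Both members must finish at the same length. With the larger α, the copper tends to over-contract; the plates restrain it, putting the copper in tension and the nickel alloy in compression. With no external load the two internal forces are equal and opposite, magnitude P.
Equating the net (thermal + elastic) strains gives |α₁ − α₂|·ΔT = P·[1/(A₁E₁) + 1/(A₂E₂)].
|α₁ − α₂|·ΔT = 3.6×10⁻⁶ × 82 = 0.0002952.
1/(A₁E₁) + 1/(A₂E₂) = 1/(600×110×10³) + 1/(2300×199×10³) = 1.734×10⁻⁸ N⁻¹.
So P = 0.0002952 / 1.734×10⁻⁸ = 17.03 kN.
σ_{nickel alloy} = P/A₂ = 17030/2300 = 7.403 MPa, compressive.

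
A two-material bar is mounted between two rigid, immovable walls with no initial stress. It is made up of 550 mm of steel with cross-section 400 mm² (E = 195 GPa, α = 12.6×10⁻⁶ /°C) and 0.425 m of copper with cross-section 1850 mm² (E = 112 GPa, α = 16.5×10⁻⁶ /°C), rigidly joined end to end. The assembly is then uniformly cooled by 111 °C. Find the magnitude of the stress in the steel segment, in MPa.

With the walls removed the bar would change length by δ_free = Σ αᵢΔT Lᵢ = 12.6×10⁻⁶×111×550 + 16.5×10⁻⁶×111×425 = 1.548 mm.
The rigid supports impose zero overall length change; the single axial force P common to all segments must satisfy P Σ Lᵢ/(AᵢEᵢ) = δ_free.
The series flexibility is Σ Lᵢ/(AᵢEᵢ) = 550/(400×195×10³) + 425/(1850×112×10³) = 9.102×10⁻⁶ mm/N.
So P = 1.548 / 9.102×10⁻⁶ = 170 kN, tensile.
σ_{steel} = P / A = 170000 / 400 = 425.1 MPa.

σ ≈ 425 MPa (tensile)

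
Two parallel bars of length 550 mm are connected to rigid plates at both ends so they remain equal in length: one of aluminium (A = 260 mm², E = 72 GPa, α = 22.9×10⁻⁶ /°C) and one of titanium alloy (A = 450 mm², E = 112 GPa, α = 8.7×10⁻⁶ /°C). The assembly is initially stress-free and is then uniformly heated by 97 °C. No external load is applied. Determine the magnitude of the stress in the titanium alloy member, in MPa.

σ ≈ 41.8 MPa (tensile)

Equilibrium of a rigid end plate with no external load gives equal and opposite internal forces ±P in the two members. Since α_{aluminium} > α_{titanium alloy}, heating drives the aluminium into compression and the titanium alloy into tension.
Compatibility of the two members (thermal + elastic change equal): (α₁ − α₂)ΔT = P·[1/(A₁E₁) + 1/(A₂E₂)].
|α₁ − α₂|·ΔT = 14.2×10⁻⁶ × 97 = 0.001377.
1/(A₁E₁) + 1/(A₂E₂) = 1/(260×72×10³) + 1/(450×112×10³) = 7.326×10⁻⁸ N⁻¹.
P = 0.001377 / 7.326×10⁻⁸ = 18800 N = 18.8 kN.
σ_{titanium alloy} = P/A₂ = 18800/450 = 41.78 MPa, tensile.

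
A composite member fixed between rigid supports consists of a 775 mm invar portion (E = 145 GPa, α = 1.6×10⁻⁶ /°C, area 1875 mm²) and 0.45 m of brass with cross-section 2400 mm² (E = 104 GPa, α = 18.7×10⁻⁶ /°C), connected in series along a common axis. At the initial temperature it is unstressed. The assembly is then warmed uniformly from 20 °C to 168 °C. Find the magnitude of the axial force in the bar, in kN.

P ≈ 307 kN (compressive)

With the walls removed the bar would change length by δ_free = Σ αᵢΔT Lᵢ = 1.6×10⁻⁶×148×775 + 18.7×10⁻⁶×148×450 = 1.429 mm.
The rigid supports impose zero overall length change; the single axial force P common to all segments must satisfy P Σ Lᵢ/(AᵢEᵢ) = δ_free.
The series flexibility is Σ Lᵢ/(AᵢEᵢ) = 775/(1875×145×10³) + 450/(2400×104×10³) = 4.653×10⁻⁶ mm/N.
P = 1.429 / 4.653×10⁻⁶ = 307100 N = 307.1 kN, compressive.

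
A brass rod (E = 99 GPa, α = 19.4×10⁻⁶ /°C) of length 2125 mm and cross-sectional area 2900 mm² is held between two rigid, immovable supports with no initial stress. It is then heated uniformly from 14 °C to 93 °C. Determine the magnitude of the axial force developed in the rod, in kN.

P ≈ 440 kN (compressive)

With zero net strain, σ = E·αΔT = 99 GPa × 19.4×10⁻⁶ × 79 = 151.7 MPa.
Axial force P = σA = 151.7 × 2900 = 440000 N = 440 kN, compressive.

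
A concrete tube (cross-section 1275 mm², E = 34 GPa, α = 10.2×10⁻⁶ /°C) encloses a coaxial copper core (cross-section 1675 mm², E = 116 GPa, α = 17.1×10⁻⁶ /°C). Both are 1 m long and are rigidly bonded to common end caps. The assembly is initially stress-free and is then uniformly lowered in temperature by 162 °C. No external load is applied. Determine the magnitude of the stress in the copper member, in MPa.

σ ≈ 23.7 MPa (tensile)

Equilibrium of a rigid end plate with no external load gives equal and opposite internal forces ±P in the two members. Since α_{copper} > α_{concrete}, cooling drives the copper into tension and the concrete into compression.
Equating the net (thermal + elastic) strains gives |α₁ − α₂|·ΔT = P·[1/(A₁E₁) + 1/(A₂E₂)].
|α₁ − α₂|·ΔT = 6.9×10⁻⁶ × 162 = 0.001118.
1/(A₁E₁) + 1/(A₂E₂) = 1/(1275×34×10³) + 1/(1675×116×10³) = 2.821×10⁻⁸ N⁻¹.
P = 0.001118 / 2.821×10⁻⁸ = 39620 N = 39.62 kN.
σ_{copper} = P/A₂ = 39620/1675 = 23.65 MPa, tensile.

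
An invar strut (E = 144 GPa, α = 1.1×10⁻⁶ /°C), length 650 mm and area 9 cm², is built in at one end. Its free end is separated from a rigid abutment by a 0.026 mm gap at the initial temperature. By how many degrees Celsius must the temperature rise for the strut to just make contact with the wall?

ΔT ≈ 36.4 °C

Contact occurs when the free expansion equals the gap: αΔT L = 0.026 mm.
ΔT = 0.026 / (1.1×10⁻⁶ × 650) = 36.36 °C.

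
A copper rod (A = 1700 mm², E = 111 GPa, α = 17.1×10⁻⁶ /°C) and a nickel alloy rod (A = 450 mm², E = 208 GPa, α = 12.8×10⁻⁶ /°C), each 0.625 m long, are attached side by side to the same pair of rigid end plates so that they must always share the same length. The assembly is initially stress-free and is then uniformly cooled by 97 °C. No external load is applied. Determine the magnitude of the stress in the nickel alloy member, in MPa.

σ ≈ 58 MPa (compressive)

Equilibrium of a rigid end plate with no external load gives equal and opposite internal forces ±P in the two members. Since α_{copper} > α_{nickel alloy}, cooling drives the copper into tension and the nickel alloy into compression.
Compatibility of the two members (thermal + elastic change equal): (α₁ − α₂)ΔT = P·[1/(A₁E₁) + 1/(A₂E₂)].
|α₁ − α₂|·ΔT = 4.3×10⁻⁶ × 97 = 0.0004171.
1/(A₁E₁) + 1/(A₂E₂) = 1/(1700×111×10³) + 1/(450×208×10³) = 1.598×10⁻⁸ N⁻¹.
So P = 0.0004171 / 1.598×10⁻⁸ = 26.1 kN.
σ_{nickel alloy} = P/A₂ = 26100/450 = 57.99 MPa, compressive.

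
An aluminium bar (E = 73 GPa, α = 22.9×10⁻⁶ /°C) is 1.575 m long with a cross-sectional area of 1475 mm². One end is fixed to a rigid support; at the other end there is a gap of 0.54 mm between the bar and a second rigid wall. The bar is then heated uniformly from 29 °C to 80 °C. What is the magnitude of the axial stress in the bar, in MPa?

If the wall were absent the bar would grow by αΔT L = 22.9×10⁻⁶ × 51 × 1575 = 1.839 mm.
This exceeds the 0.54 mm gap, so the wall pushes back. The portion of expansion that must be recovered elastically is δ_free − gap = 1.839 − 0.54 = 1.299 mm.
That suppressed elongation corresponds to σ = E·Δ/L = 73×10³ × 1.299/1575 = 60.23 MPa.

σ ≈ 60.2 MPa (compressive)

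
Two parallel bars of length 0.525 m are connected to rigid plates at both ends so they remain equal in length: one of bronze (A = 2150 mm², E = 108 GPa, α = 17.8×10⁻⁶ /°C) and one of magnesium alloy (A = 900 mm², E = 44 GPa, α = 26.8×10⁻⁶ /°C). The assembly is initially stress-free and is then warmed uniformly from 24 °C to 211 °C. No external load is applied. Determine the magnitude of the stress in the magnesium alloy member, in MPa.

Both members must finish at the same length. With the larger α, the magnesium alloy tends to over-expand; the plates restrain it, putting the magnesium alloy in compression and the bronze in tension. With no external load the two internal forces are equal and opposite, magnitude P.
Compatibility of the two members (thermal + elastic change equal): (α₁ − α₂)ΔT = P·[1/(A₁E₁) + 1/(A₂E₂)].
|α₁ − α₂|·ΔT = 9×10⁻⁶ × 187 = 0.001683.
1/(A₁E₁) + 1/(A₂E₂) = 1/(2150×108×10³) + 1/(900×44×10³) = 2.956×10⁻⁸ N⁻¹.
P = 0.001683 / 2.956×10⁻⁸ = 56940 N = 56.94 kN.
σ_{magnesium alloy} = P/A₂ = 56940/900 = 63.26 MPa, compressive.

σ ≈ 63.3 MPa (compressive)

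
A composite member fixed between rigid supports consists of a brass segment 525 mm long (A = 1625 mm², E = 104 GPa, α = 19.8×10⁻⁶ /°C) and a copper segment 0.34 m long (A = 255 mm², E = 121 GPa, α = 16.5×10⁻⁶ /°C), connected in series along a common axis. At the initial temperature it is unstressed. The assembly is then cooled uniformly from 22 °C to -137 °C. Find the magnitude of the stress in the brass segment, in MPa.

With the walls removed the bar would change length by δ_free = Σ αᵢΔT Lᵢ = 19.8×10⁻⁶×159×525 + 16.5×10⁻⁶×159×340 = 2.545 mm.
The walls prevent any net length change, so an axial force P (same in every segment) develops. Compatibility: P · Σ Lᵢ/(AᵢEᵢ) = δ_free.
Σ Lᵢ/(AᵢEᵢ) = 525/(1625×104×10³) + 340/(255×121×10³) = 1.413×10⁻⁵ mm/N.
P = 2.545 / 1.413×10⁻⁵ = 180200 N = 180.2 kN, tensile.
σ_{brass} = P / A = 180200 / 1625 = 110.9 MPa.

σ ≈ 111 MPa (tensile)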